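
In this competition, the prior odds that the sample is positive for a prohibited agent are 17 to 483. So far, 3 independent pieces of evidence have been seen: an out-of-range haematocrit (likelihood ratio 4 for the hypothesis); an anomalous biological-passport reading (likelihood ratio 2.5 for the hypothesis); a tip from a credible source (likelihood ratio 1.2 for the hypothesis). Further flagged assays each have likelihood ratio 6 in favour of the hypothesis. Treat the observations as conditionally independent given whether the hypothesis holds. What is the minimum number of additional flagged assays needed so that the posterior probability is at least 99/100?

4

Prior odds = 17/483.
Combined Bayes factor of the evidence already in hand = 4 × 2.5 × 1.2 = 12.
Odds after that evidence = (17/483) × 12 = 68/161.
Target odds = 0.99/0.01 = 99.
Need 6ⁿ ≥ 99 ÷ (68/161) = 15939/68.
6³ = 216 falls short of 15939/68 but 6⁴ = 1296 reaches it, so n = 4.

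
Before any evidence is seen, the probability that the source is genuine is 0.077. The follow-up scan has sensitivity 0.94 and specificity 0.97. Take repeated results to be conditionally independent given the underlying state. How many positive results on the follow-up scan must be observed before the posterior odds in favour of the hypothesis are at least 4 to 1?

2

Prior odds: 0.077 ÷ 0.923 = 77/923.
False-positive rate = 1 − 0.97 = 0.03; likelihood ratio of a positive = 0.94/0.03 = 94/3.
Target odds = 4.
Need (77/923) × (94/3)ⁿ ≥ 4, i.e. (94/3)ⁿ ≥ 3692/77.
(94/3)¹ = 94/3 falls short of 3692/77 but (94/3)² = 8836/9 reaches it, so n = 2.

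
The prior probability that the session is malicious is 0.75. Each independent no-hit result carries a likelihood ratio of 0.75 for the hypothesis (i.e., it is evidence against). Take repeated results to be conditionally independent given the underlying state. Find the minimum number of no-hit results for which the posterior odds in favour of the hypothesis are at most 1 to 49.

Prior odds: 0.75 ÷ 0.25 = 3.
Likelihood ratio per no-hit result = 0.75.
Target odds = 1/49.
Require 0.75ⁿ ≤ 1/49 ÷ 3 = 1/147.
0.75¹⁷ ≈0.00751695 is still above 1/147 but 0.75¹⁸ ≈0.00563771 is at or below it, so n = 18.

18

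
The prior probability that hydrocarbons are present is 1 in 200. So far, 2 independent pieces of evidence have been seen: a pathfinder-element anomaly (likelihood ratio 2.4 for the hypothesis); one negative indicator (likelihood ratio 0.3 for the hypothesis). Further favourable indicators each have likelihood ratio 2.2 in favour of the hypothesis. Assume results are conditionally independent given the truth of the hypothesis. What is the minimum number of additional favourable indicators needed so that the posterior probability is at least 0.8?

Prior odds = 0.005/0.995 = 1/199.
Combined Bayes factor of the evidence already in hand = 2.4 × 0.3 = 0.72.
Odds after that evidence = (1/199) × 0.72 = 18/4975.
Target odds = 0.8/0.2 = 4.
Need 2.2ⁿ ≥ 4 ÷ (18/4975) = 9950/9.
2.2⁸ = 214358881/390625 falls short of 9950/9 but 2.2⁹ ≈1207.27 reaches it, so n = 9.

9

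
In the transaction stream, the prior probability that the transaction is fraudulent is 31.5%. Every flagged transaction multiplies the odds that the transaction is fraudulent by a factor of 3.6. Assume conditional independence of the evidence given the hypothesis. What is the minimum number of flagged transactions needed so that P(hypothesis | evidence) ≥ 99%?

Prior odds = 0.315/0.685 = 63/137.
Likelihood ratio per flagged transaction = 3.6.
Target odds: 0.99 ÷ 0.01 = 99.
Need (63/137) × 3.6ⁿ ≥ 99, i.e. 3.6ⁿ ≥ 1507/7.
3.6⁴ = 167.9616 falls short of 1507/7 but 3.6⁵ = 604.66176 reaches it, so n = 5.

5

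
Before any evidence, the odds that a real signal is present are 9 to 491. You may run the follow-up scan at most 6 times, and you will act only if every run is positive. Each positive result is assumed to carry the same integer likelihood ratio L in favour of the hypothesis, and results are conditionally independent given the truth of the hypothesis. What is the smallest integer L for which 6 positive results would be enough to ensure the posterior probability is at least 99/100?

5

Prior odds = 9/491.
Target odds = 0.99/0.01 = 99.
Need L⁶ ≥ 99 ÷ (9/491) = 5401.
4⁶ = 4096 < 5401 ≤ 15625 = 5⁶, so L = 5.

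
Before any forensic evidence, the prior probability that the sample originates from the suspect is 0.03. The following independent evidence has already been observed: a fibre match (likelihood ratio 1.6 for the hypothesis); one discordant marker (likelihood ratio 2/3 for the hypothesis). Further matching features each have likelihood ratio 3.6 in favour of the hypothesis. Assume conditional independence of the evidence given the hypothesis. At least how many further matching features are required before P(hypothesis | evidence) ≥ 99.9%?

9

Prior odds = 0.03/0.97 = 3/97.
Combined Bayes factor of the evidence already in hand = 1.6 × (2/3) = 16/15.
Odds after that evidence = (3/97) × 16/15 = 16/485.
Target odds = 0.999/0.001 = 999.
Need 3.6ⁿ ≥ 999 ÷ (16/485) = 30282.1875.
3.6⁸ ≈28211.1 falls short of 30282.1875 but 3.6⁹ ≈101560 reaches it, so n = 9.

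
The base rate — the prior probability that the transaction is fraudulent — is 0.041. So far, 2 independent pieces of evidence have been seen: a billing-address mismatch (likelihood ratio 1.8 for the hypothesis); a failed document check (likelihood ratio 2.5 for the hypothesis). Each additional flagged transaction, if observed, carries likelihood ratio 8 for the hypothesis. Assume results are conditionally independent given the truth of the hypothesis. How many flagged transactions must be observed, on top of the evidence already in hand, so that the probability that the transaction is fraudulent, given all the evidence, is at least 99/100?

4

Prior odds = 0.041/0.959 = 41/959.
Combined Bayes factor of the evidence already in hand = 1.8 × 2.5 = 4.5.
Odds after that evidence = (41/959) × 4.5 = 369/1918.
Target odds = 0.99/0.01 = 99.
Need 8ⁿ ≥ 99 ÷ (369/1918) = 21098/41.
8³ = 512 falls short of 21098/41 but 8⁴ = 4096 reaches it, so n = 4.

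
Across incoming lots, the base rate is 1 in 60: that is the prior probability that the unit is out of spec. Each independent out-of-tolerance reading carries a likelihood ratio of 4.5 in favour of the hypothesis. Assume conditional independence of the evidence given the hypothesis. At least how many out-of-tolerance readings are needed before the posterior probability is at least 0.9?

Prior odds = (1/60)/(59/60) = 1/59.
Likelihood ratio per out-of-tolerance reading = 4.5.
Target posterior odds = 0.9/0.1 = 9.
Need (1/59) × 4.5ⁿ ≥ 9, i.e. 4.5ⁿ ≥ 531.
4.5⁴ = 410.0625 falls short of 531 but 4.5⁵ = 1845.28125 reaches it, so n = 5.

5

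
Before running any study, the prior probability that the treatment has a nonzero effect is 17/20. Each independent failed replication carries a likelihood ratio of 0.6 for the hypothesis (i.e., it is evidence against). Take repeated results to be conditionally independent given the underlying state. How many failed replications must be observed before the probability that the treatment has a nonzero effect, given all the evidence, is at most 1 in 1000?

Prior odds = 0.85/0.15 = 17/3.
Likelihood ratio per failed replication = 0.6.
Target odds: 0.001 ÷ 0.999 = 1/999.
Require 0.6ⁿ ≤ 1/999 ÷ (17/3) = 1/5661.
0.6¹⁶ ≈0.000282111 is still above 1/5661 but 0.6¹⁷ ≈0.000169267 is at or below it, so n = 17.

17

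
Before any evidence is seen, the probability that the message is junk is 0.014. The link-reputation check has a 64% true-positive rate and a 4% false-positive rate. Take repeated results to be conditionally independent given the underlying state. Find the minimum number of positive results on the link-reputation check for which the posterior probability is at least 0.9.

3

Prior odds: 0.014 ÷ 0.986 = 7/493.
Likelihood ratio of a positive result = 0.64/0.04 = 16.
Target odds: 0.9 ÷ 0.1 = 9.
Need (7/493) × 16ⁿ ≥ 9, i.e. 16ⁿ ≥ 4437/7.
16² = 256 falls short of 4437/7 but 16³ = 4096 reaches it, so n = 3.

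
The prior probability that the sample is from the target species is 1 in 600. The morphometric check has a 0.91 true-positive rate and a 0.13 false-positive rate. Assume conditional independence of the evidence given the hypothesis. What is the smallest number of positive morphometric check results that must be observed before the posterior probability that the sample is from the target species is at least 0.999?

7

Prior odds = (1/600)/(599/600) = 1/599.
Likelihood ratio of a positive result = 0.91/0.13 = 7.
Target posterior odds = 0.999/0.001 = 999.
Need (1/599) × 7ⁿ ≥ 999, i.e. 7ⁿ ≥ 598401.
7⁶ = 117649 falls short of 598401 but 7⁷ = 823543 reaches it, so n = 7.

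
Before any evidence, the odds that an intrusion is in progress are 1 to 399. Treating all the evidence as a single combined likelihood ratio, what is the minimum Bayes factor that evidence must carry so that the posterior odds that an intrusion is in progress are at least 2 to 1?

Prior odds = 1/399.
Target odds = 2.
Required Bayes factor = 2 ÷ (1/399) = 798.

798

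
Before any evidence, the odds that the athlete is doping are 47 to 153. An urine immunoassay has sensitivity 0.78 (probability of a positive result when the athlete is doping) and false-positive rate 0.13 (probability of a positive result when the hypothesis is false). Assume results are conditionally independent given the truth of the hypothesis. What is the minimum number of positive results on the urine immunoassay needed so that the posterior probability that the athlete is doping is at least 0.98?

Prior odds = 47/153.
Likelihood ratio of a positive result = 0.78/0.13 = 6.
Target odds: 0.98 ÷ 0.02 = 49.
Need (47/153) × 6ⁿ ≥ 49, i.e. 6ⁿ ≥ 7497/47.
6² = 36 falls short of 7497/47 but 6³ = 216 reaches it, so n = 3.

3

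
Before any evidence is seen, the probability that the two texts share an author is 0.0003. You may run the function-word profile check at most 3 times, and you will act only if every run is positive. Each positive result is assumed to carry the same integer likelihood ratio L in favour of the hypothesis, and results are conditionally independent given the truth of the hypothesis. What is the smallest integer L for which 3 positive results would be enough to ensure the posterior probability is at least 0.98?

55

Prior odds = 0.0003/0.9997 = 3/9997.
Target odds = 0.98/0.02 = 49.
Need L³ ≥ 49 ÷ (3/9997) = 489853/3.
54³ = 157464 < 489853/3 ≤ 166375 = 55³, so L = 55.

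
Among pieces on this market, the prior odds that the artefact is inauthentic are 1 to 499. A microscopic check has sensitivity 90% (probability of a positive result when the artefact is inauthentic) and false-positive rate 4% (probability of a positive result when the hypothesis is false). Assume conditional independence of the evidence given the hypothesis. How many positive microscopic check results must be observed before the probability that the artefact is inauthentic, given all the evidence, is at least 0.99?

4

Prior odds = 1/499.
Likelihood ratio of a positive result = 0.9/0.04 = 22.5.
Target odds: 0.99 ÷ 0.01 = 99.
Require 22.5ⁿ ≥ 99 ÷ (1/499) = 49401.
22.5³ = 11390.625 falls short of 49401 but 22.5⁴ = 256289.0625 reaches it, so n = 4.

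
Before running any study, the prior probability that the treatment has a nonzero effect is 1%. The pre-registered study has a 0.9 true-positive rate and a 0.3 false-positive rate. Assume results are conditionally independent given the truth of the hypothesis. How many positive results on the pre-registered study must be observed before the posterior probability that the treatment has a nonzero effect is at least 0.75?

6

Prior odds: 0.01 ÷ 0.99 = 1/99.
Likelihood ratio of a positive result = 0.9/0.3 = 3.
Target posterior odds = 0.75/0.25 = 3.
Need (1/99) × 3ⁿ ≥ 3, i.e. 3ⁿ ≥ 297.
3⁵ = 243 falls short of 297 but 3⁶ = 729 reaches it, so n = 6.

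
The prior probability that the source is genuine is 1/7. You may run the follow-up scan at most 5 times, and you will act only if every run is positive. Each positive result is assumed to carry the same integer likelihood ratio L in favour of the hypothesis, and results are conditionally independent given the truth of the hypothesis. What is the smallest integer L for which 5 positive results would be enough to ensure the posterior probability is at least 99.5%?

Prior odds = (1/7)/(6/7) = 1/6.
Target odds = 0.995/0.005 = 199.
Need L⁵ ≥ 199 ÷ (1/6) = 1194.
4⁵ = 1024 < 1194 ≤ 3125 = 5⁵, so L = 5.

5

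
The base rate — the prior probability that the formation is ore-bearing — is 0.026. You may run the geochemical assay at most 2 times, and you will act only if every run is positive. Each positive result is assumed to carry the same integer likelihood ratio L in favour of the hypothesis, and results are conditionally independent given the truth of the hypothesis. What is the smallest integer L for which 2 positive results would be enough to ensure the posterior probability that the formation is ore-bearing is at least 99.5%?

Prior odds = 0.026/0.974 = 13/487.
Target odds = 0.995/0.005 = 199.
Need L² ≥ 199 ÷ (13/487) = 96913/13.
86² = 7396 < 96913/13 ≤ 7569 = 87², so L = 87.

87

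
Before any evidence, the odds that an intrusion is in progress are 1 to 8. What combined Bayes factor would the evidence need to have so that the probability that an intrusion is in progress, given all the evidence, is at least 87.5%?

56

Prior odds = 0.125.
Target odds = 0.875/0.125 = 7.
Required Bayes factor = 7 ÷ 0.125 = 56.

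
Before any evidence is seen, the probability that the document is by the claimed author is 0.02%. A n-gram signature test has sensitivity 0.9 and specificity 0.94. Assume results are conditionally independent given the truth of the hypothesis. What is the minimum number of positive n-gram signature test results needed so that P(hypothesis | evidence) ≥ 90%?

4

Prior odds: 0.0002 ÷ 0.9998 = 1/4999.
False-positive rate = 1 − 0.94 = 0.06; likelihood ratio of a positive = 0.9/0.06 = 15.
Target odds: 0.9 ÷ 0.1 = 9.
Need (1/4999) × 15ⁿ ≥ 9, i.e. 15ⁿ ≥ 44991.
15³ = 3375 falls short of 44991 but 15⁴ = 50625 reaches it, so n = 4.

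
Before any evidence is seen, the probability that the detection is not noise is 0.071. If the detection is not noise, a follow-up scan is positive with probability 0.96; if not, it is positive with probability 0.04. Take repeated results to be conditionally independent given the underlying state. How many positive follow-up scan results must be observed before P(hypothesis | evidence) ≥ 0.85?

2

Prior odds = 0.071/0.929 = 71/929.
Likelihood ratio of a positive = 0.96/0.04 = 24.
Target odds: 0.85 ÷ 0.15 = 17/3.
Require 24ⁿ ≥ 17/3 ÷ (71/929) = 15793/213.
24¹ = 24 falls short of 15793/213 but 24² = 576 reaches it, so n = 2.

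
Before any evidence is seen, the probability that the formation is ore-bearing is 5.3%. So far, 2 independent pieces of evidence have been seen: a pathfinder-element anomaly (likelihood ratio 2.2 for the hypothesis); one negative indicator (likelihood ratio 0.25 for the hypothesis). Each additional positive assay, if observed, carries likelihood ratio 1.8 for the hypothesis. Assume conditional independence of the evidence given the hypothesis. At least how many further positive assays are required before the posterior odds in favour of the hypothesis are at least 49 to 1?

13

Prior odds = 0.053/0.947 = 53/947.
Combined Bayes factor of the evidence already in hand = 2.2 × 0.25 = 0.55.
Odds after that evidence = (53/947) × 0.55 = 583/18940.
Target odds = 49.
Need 1.8ⁿ ≥ 49 ÷ (583/18940) = 928060/583.
1.8¹² ≈1156.83 falls short of 928060/583 but 1.8¹³ ≈2082.3 reaches it, so n = 13.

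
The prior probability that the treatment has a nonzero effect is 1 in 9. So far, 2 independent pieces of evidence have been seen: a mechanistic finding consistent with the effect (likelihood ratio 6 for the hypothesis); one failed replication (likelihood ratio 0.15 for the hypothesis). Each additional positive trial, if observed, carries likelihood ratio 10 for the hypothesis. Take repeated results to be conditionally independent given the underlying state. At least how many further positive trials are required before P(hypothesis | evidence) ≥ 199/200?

4

Prior odds = (1/9)/(8/9) = 0.125.
Combined Bayes factor of the evidence already in hand = 6 × 0.15 = 0.9.
Odds after that evidence = 0.125 × 0.9 = 0.1125.
Target odds = 0.995/0.005 = 199.
Need 10ⁿ ≥ 199 ÷ 0.1125 = 15920/9.
10³ = 1000 falls short of 15920/9 but 10⁴ = 10000 reaches it, so n = 4.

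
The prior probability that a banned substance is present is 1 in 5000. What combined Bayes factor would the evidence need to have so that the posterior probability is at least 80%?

Prior odds = 0.0002/0.9998 = 1/4999.
Target odds = 0.8/0.2 = 4.
Required Bayes factor = 4 ÷ (1/4999) = 19996.

19996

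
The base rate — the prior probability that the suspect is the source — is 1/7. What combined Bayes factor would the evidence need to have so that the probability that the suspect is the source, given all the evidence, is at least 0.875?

Prior odds = (1/7)/(6/7) = 1/6.
Target odds = 0.875/0.125 = 7.
Required Bayes factor = 7 ÷ (1/6) = 42.

42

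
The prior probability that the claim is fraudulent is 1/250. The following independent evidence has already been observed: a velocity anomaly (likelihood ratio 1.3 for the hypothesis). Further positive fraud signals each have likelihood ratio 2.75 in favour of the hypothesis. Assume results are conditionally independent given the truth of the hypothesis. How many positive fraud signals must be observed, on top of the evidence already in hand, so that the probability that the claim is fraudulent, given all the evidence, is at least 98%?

Prior odds = 0.004/0.996 = 1/249.
Bayes factor of the evidence already in hand = 1.3.
Odds after that evidence = (1/249) × 1.3 = 13/2490.
Target odds = 0.98/0.02 = 49.
Need 2.75ⁿ ≥ 49 ÷ (13/2490) = 122010/13.
2.75⁹ ≈8994.86 falls short of 122010/13 but 2.75¹⁰ ≈24735.9 reaches it, so n = 10.

10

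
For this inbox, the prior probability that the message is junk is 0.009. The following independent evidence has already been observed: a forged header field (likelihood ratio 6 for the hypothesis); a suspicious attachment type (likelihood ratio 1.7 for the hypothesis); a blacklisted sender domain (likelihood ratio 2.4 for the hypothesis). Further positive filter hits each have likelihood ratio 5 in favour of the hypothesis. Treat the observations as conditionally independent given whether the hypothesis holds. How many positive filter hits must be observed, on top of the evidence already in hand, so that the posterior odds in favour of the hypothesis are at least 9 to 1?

3

Prior odds = 0.009/0.991 = 9/991.
Combined Bayes factor of the evidence already in hand = 6 × 1.7 × 2.4 = 24.48.
Odds after that evidence = (9/991) × 24.48 = 5508/24775.
Target odds = 9.
Need 5ⁿ ≥ 9 ÷ (5508/24775) = 24775/612.
5² = 25 falls short of 24775/612 but 5³ = 125 reaches it, so n = 3.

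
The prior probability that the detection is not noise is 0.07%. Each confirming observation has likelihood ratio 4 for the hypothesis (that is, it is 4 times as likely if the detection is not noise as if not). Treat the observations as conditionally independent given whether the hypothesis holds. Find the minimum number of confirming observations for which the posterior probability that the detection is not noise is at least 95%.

Prior odds = 0.0007/0.9993 = 7/9993.
Likelihood ratio per confirming observation = 4.
Target odds: 0.95 ÷ 0.05 = 19.
Need (7/9993) × 4ⁿ ≥ 19, i.e. 4ⁿ ≥ 189867/7.
4⁷ = 16384 falls short of 189867/7 but 4⁸ = 65536 reaches it, so n = 8.

8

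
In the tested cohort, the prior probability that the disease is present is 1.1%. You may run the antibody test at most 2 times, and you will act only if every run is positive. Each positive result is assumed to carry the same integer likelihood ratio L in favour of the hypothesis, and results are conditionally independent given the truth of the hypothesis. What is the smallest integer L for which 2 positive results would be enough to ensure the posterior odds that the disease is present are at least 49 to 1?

Prior odds = 0.011/0.989 = 11/989.
Target odds = 49.
Need L² ≥ 49 ÷ (11/989) = 48461/11.
66² = 4356 < 48461/11 ≤ 4489 = 67², so L = 67.

67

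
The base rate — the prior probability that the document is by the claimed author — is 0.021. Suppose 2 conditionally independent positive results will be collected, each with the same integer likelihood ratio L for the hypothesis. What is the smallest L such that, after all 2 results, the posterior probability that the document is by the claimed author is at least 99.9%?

216

Prior odds = 0.021/0.979 = 21/979.
Target odds = 0.999/0.001 = 999.
Need L² ≥ 999 ÷ (21/979) = 326007/7.
215² = 46225 < 326007/7 ≤ 46656 = 216², so L = 216.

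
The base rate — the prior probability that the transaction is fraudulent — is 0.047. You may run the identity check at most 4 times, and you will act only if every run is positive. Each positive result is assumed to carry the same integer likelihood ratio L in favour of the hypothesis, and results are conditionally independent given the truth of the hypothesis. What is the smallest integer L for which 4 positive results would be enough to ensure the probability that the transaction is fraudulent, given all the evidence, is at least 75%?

3

Prior odds = 0.047/0.953 = 47/953.
Target odds = 0.75/0.25 = 3.
Need L⁴ ≥ 3 ÷ (47/953) = 2859/47.
2⁴ = 16 < 2859/47 ≤ 81 = 3⁴, so L = 3.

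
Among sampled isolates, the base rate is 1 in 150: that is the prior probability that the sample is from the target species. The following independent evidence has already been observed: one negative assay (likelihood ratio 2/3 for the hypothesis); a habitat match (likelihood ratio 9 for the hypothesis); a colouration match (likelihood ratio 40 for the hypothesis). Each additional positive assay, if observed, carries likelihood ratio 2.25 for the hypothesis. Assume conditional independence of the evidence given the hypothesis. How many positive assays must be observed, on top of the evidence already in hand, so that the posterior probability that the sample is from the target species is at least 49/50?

5

Prior odds = (1/150)/(149/150) = 1/149.
Combined Bayes factor of the evidence already in hand = (2/3) × 9 × 40 = 240.
Odds after that evidence = (1/149) × 240 = 240/149.
Target odds = 0.98/0.02 = 49.
Need 2.25ⁿ ≥ 49 ÷ (240/149) = 7301/240.
2.25⁴ = 25.62890625 falls short of 7301/240 but 2.25⁵ = 59049/1024 reaches it, so n = 5.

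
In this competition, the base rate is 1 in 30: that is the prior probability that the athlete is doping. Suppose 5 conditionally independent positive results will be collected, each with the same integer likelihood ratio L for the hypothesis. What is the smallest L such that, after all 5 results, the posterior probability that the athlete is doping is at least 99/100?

Prior odds = (1/30)/(29/30) = 1/29.
Target odds = 0.99/0.01 = 99.
Need L⁵ ≥ 99 ÷ (1/29) = 2871.
4⁵ = 1024 < 2871 ≤ 3125 = 5⁵, so L = 5.

5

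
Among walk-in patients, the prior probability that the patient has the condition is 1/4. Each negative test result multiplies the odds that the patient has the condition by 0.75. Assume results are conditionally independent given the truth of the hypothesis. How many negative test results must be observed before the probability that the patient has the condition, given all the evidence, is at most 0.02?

Prior odds = 0.25/0.75 = 1/3.
Likelihood ratio per negative test result = 0.75.
Target posterior odds = 0.02/0.98 = 1/49.
Require 0.75ⁿ ≤ 1/49 ÷ (1/3) = 3/49.
0.75⁹ = 19683/262144 is still above 3/49 but 0.75¹⁰ = 59049/1048576 is at or below it, so n = 10.

10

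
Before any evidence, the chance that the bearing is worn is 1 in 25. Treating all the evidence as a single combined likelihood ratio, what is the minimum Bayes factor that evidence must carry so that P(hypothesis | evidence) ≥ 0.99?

Prior odds = 0.04/0.96 = 1/24.
Target odds = 0.99/0.01 = 99.
Required Bayes factor = 99 ÷ (1/24) = 2376.

2376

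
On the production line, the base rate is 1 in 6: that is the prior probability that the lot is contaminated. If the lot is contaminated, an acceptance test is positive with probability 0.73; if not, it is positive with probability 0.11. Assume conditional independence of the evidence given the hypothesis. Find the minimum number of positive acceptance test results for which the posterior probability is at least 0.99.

4

Prior odds = (1/6)/(5/6) = 0.2.
Likelihood ratio of a positive = 0.73/0.11 = 73/11.
Target posterior odds = 0.99/0.01 = 99.
Require (73/11)ⁿ ≥ 99 ÷ 0.2 = 495.
(73/11)³ = 389017/1331 falls short of 495 but (73/11)⁴ = 28398241/14641 reaches it, so n = 4.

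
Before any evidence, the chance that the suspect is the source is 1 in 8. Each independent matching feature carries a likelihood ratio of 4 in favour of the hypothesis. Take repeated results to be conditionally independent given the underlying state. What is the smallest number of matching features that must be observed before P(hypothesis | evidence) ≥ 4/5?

Prior odds: 0.125 ÷ 0.875 = 1/7.
Likelihood ratio per matching feature = 4.
Target posterior odds = 0.8/0.2 = 4.
Need (1/7) × 4ⁿ ≥ 4, i.e. 4ⁿ ≥ 28.
4² = 16 falls short of 28 but 4³ = 64 reaches it, so n = 3.

3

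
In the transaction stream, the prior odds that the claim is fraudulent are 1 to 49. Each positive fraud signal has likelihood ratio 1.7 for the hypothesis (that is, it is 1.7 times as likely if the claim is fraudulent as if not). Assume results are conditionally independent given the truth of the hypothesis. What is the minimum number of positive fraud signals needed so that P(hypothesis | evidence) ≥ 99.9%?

21

Prior odds = 1/49.
Likelihood ratio per positive fraud signal = 1.7.
Target odds: 0.999 ÷ 0.001 = 999.
Need (1/49) × 1.7ⁿ ≥ 999, i.e. 1.7ⁿ ≥ 48951.
1.7²⁰ ≈40642.3 falls short of 48951 but 1.7²¹ ≈69091.9 reaches it, so n = 21.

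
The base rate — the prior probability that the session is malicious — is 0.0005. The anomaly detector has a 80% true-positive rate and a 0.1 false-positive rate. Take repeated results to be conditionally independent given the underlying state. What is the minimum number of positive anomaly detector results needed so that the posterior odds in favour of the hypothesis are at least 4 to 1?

5

Prior odds: 0.0005 ÷ 0.9995 = 1/1999.
Likelihood ratio of a positive result = 0.8/0.1 = 8.
Target odds = 4.
Require 8ⁿ ≥ 4 ÷ (1/1999) = 7996.
8⁴ = 4096 falls short of 7996 but 8⁵ = 32768 reaches it, so n = 5.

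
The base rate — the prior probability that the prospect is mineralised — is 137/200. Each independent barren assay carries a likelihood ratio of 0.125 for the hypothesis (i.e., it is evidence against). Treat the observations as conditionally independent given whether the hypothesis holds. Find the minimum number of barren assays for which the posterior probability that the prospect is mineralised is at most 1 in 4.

Prior odds: 0.685 ÷ 0.315 = 137/63.
Likelihood ratio per barren assay = 0.125.
Target odds: 0.25 ÷ 0.75 = 1/3.
Need (137/63) × 0.125ⁿ ≤ 1/3, i.e. 0.125ⁿ ≤ 21/137.
0.125¹ = 0.125, which is already at or below the required 21/137; so n = 1.

1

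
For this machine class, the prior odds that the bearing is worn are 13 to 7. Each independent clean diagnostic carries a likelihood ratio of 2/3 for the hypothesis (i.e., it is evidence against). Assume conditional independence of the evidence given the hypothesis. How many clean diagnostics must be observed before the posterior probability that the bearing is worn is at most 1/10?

7

Prior odds = 13/7.
Likelihood ratio per clean diagnostic = 2/3.
Target posterior odds = 0.1/0.9 = 1/9.
Need (13/7) × (2/3)ⁿ ≤ 1/9, i.e. (2/3)ⁿ ≤ 7/117.
(2/3)⁶ = 64/729 is still above 7/117 but (2/3)⁷ = 128/2187 is at or below it, so n = 7.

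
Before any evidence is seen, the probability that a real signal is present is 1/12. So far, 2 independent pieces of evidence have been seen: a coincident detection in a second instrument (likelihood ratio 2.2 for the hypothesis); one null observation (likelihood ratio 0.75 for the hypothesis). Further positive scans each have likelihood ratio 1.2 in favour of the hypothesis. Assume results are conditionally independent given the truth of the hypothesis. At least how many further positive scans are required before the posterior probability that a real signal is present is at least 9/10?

23

Prior odds = (1/12)/(11/12) = 1/11.
Combined Bayes factor of the evidence already in hand = 2.2 × 0.75 = 1.65.
Odds after that evidence = (1/11) × 1.65 = 0.15.
Target odds = 0.9/0.1 = 9.
Need 1.2ⁿ ≥ 9 ÷ 0.15 = 60.
1.2²² ≈55.2061 falls short of 60 but 1.2²³ ≈66.2474 reaches it, so n = 23.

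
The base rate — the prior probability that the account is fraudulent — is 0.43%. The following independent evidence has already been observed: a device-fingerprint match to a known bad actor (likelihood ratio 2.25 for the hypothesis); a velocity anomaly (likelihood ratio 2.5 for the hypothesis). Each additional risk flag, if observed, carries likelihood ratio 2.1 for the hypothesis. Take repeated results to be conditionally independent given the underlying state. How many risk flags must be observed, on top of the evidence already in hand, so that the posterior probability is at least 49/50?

Prior odds = 0.0043/0.9957 = 43/9957.
Combined Bayes factor of the evidence already in hand = 2.25 × 2.5 = 5.625.
Odds after that evidence = (43/9957) × 5.625 = 645/26552.
Target odds = 0.98/0.02 = 49.
Need 2.1ⁿ ≥ 49 ÷ (645/26552) = 1301048/645.
2.1¹⁰ ≈1667.99 falls short of 1301048/645 but 2.1¹¹ ≈3502.78 reaches it, so n = 11.

11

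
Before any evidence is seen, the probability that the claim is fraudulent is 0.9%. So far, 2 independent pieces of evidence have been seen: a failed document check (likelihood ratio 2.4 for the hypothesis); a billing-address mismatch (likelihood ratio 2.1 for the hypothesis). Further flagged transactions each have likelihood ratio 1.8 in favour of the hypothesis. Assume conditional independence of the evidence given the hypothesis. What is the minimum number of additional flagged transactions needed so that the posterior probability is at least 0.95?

Prior odds = 0.009/0.991 = 9/991.
Combined Bayes factor of the evidence already in hand = 2.4 × 2.1 = 5.04.
Odds after that evidence = (9/991) × 5.04 = 1134/24775.
Target odds = 0.95/0.05 = 19.
Need 1.8ⁿ ≥ 19 ÷ (1134/24775) = 470725/1134.
1.8¹⁰ ≈357.047 falls short of 470725/1134 but 1.8¹¹ ≈642.684 reaches it, so n = 11.

11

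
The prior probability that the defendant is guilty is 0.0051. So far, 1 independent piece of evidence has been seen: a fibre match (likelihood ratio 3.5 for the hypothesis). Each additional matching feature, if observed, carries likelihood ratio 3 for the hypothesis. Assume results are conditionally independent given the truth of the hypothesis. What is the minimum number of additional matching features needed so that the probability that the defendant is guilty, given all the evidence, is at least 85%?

Prior odds = 0.0051/0.9949 = 51/9949.
Bayes factor of the evidence already in hand = 3.5.
Odds after that evidence = (51/9949) × 3.5 = 357/19898.
Target odds = 0.85/0.15 = 17/3.
Need 3ⁿ ≥ 17/3 ÷ (357/19898) = 19898/63.
3⁵ = 243 falls short of 19898/63 but 3⁶ = 729 reaches it, so n = 6.

6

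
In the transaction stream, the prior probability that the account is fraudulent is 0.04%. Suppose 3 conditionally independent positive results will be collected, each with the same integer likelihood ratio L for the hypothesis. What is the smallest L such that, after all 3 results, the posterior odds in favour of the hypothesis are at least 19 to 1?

37

Prior odds = 0.0004/0.9996 = 1/2499.
Target odds = 19.
Need L³ ≥ 19 ÷ (1/2499) = 47481.
36³ = 46656 < 47481 ≤ 50653 = 37³, so L = 37.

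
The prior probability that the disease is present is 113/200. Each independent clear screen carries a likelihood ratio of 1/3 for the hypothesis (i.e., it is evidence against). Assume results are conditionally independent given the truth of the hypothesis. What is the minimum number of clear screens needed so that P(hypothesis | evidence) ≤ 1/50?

4

Prior odds = 0.565/0.435 = 113/87.
Likelihood ratio per clear screen = 1/3.
Target posterior odds = 0.02/0.98 = 1/49.
Need (113/87) × (1/3)ⁿ ≤ 1/49, i.e. (1/3)ⁿ ≤ 87/5537.
(1/3)³ = 1/27 is still above 87/5537 but (1/3)⁴ = 1/81 is at or below it, so n = 4.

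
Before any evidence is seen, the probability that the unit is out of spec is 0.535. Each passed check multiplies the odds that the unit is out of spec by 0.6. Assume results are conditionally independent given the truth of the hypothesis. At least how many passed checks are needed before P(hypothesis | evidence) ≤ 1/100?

10

Prior odds = 0.535/0.465 = 107/93.
Likelihood ratio per passed check = 0.6.
Target posterior odds = 0.01/0.99 = 1/99.
Need (107/93) × 0.6ⁿ ≤ 1/99, i.e. 0.6ⁿ ≤ 31/3531.
0.6⁹ = 19683/1953125 is still above 31/3531 but 0.6¹⁰ = 59049/9765625 is at or below it, so n = 10.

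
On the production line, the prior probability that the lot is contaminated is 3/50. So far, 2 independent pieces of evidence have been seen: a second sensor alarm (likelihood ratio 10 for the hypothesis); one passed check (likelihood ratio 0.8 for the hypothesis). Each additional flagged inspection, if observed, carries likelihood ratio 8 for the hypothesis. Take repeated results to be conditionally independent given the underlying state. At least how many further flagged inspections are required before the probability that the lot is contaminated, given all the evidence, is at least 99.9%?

4

Prior odds = 0.06/0.94 = 3/47.
Combined Bayes factor of the evidence already in hand = 10 × 0.8 = 8.
Odds after that evidence = (3/47) × 8 = 24/47.
Target odds = 0.999/0.001 = 999.
Need 8ⁿ ≥ 999 ÷ (24/47) = 1956.375.
8³ = 512 falls short of 1956.375 but 8⁴ = 4096 reaches it, so n = 4.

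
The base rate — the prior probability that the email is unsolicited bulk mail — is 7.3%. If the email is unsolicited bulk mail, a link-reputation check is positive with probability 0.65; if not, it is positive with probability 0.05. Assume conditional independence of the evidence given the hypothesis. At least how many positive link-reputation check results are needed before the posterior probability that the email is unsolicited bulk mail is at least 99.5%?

Prior odds: 0.073 ÷ 0.927 = 73/927.
Likelihood ratio of a positive = 0.65/0.05 = 13.
Target odds: 0.995 ÷ 0.005 = 199.
Require 13ⁿ ≥ 199 ÷ (73/927) = 184473/73.
13³ = 2197 falls short of 184473/73 but 13⁴ = 28561 reaches it, so n = 4.

4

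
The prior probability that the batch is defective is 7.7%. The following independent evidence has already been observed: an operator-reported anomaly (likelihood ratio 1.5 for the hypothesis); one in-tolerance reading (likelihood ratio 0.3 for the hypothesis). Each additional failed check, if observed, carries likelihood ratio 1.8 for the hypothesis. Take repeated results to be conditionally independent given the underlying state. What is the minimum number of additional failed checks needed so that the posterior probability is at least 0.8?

Prior odds = 0.077/0.923 = 77/923.
Combined Bayes factor of the evidence already in hand = 1.5 × 0.3 = 0.45.
Odds after that evidence = (77/923) × 0.45 = 693/18460.
Target odds = 0.8/0.2 = 4.
Need 1.8ⁿ ≥ 4 ÷ (693/18460) = 73840/693.
1.8⁷ = 4782969/78125 falls short of 73840/693 but 1.8⁸ = 43046721/390625 reaches it, so n = 8.

8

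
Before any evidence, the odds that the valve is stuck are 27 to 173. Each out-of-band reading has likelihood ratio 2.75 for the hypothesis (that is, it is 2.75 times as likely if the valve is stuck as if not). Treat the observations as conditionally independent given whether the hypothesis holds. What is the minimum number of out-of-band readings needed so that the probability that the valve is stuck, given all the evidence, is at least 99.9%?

Prior odds = 27/173.
Likelihood ratio per out-of-band reading = 2.75.
Target odds: 0.999 ÷ 0.001 = 999.
Need (27/173) × 2.75ⁿ ≥ 999, i.e. 2.75ⁿ ≥ 6401.
2.75⁸ = 214358881/65536 falls short of 6401 but 2.75⁹ ≈8994.86 reaches it, so n = 9.

9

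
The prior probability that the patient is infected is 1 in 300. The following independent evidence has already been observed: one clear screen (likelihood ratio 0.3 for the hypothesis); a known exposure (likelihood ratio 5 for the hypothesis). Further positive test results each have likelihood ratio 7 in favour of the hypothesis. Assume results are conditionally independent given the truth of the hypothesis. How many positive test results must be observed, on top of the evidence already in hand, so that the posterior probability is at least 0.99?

Prior odds = (1/300)/(299/300) = 1/299.
Combined Bayes factor of the evidence already in hand = 0.3 × 5 = 1.5.
Odds after that evidence = (1/299) × 1.5 = 3/598.
Target odds = 0.99/0.01 = 99.
Need 7ⁿ ≥ 99 ÷ (3/598) = 19734.
7⁵ = 16807 falls short of 19734 but 7⁶ = 117649 reaches it, so n = 6.

6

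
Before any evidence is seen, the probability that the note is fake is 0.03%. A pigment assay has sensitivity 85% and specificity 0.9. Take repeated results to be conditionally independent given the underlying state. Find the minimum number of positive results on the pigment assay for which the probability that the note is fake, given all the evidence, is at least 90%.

5

Prior odds: 0.0003 ÷ 0.9997 = 3/9997.
False-positive rate = 1 − 0.9 = 0.1; likelihood ratio of a positive = 0.85/0.1 = 8.5.
Target posterior odds = 0.9/0.1 = 9.
Require 8.5ⁿ ≥ 9 ÷ (3/9997) = 29991.
8.5⁴ = 5220.0625 falls short of 29991 but 8.5⁵ = 44370.53125 reaches it, so n = 5.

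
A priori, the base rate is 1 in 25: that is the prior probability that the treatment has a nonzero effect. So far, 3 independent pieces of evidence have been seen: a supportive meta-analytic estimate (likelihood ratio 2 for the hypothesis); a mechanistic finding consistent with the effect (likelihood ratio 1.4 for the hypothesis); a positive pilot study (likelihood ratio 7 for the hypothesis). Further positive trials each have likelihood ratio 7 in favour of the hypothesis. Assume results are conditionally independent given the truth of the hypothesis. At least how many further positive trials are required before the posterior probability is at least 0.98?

3

Prior odds = 0.04/0.96 = 1/24.
Combined Bayes factor of the evidence already in hand = 2 × 1.4 × 7 = 19.6.
Odds after that evidence = (1/24) × 19.6 = 49/60.
Target odds = 0.98/0.02 = 49.
Need 7ⁿ ≥ 49 ÷ (49/60) = 60.
7² = 49 falls short of 60 but 7³ = 343 reaches it, so n = 3.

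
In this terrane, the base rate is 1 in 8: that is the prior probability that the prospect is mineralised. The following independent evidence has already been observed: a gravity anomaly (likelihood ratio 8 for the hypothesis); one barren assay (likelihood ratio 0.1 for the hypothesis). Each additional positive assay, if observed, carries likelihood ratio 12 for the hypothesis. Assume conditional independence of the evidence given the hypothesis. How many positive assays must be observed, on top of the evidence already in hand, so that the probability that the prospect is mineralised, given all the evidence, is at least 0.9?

2

Prior odds = 0.125/0.875 = 1/7.
Combined Bayes factor of the evidence already in hand = 8 × 0.1 = 0.8.
Odds after that evidence = (1/7) × 0.8 = 4/35.
Target odds = 0.9/0.1 = 9.
Need 12ⁿ ≥ 9 ÷ (4/35) = 78.75.
12¹ = 12 falls short of 78.75 but 12² = 144 reaches it, so n = 2.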